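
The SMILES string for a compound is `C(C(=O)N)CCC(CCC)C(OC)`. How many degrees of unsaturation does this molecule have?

Atom tally by fragment:
  H2NOCCH2 → C:2 H:4 O:1 N:1
  CH2 → C:1 H:2
  CH2 → C:1 H:2
  CH(CH2CH2CH3) → C:4 H:8
  CH2OCH3 → C:2 H:5 O:1
Element totals:
  C: 10
  H: 21
  N: 1
  O: 2
Molecular formula: C10H21NO2.
DoU = (2C + 2 + N − H − X) / 2 = (2·10 + 2 + 1 − 21 − 0) / 2 = 1.

1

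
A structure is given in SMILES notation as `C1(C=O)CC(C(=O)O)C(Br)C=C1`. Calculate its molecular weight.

233.06 g/mol

Atom tally by fragment:
  cyclohexene ring core → C:6 H:10
  (− 3 ring H displaced by substituents)
  + CHO → C:1 H:1 O:1
  + COOH → C:1 H:1 O:2
  + Br → Br:1
Element totals:
  C: 8
  H: 9
  Br: 1
  O: 3
Molecular formula: C8H9BrO3.
  M = 8(12.011) + 9(1.008) + 79.904 + 3(15.999)
    = 96.088 + 9.072 + 79.904 + 47.997 = 233.061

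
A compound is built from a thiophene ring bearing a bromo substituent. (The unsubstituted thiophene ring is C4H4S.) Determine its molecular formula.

Atom tally by fragment:
  thiophene ring core → C:4 H:4 S:1
  (− 1 ring H displaced by substituents)
  + Br → Br:1
Element totals:
  C: 4
  H: 3
  Br: 1
  S: 1

C4H3BrS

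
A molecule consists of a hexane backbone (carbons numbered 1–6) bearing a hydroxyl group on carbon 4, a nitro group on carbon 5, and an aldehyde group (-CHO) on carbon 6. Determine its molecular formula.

Atom tally by fragment:
  CH3 → C:1 H:3
  CH2 → C:1 H:2
  CH2 → C:1 H:2
  CH(OH) → C:1 H:2 O:1
  CH(NO2) → C:1 H:1 N:1 O:2
  CH2CHO → C:2 H:3 O:1
Element totals:
  C: 7
  H: 13
  N: 1
  O: 4

C7H13NO4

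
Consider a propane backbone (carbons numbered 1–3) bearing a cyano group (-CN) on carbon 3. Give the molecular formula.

Atom tally by fragment:
  CH3 → C:1 H:3
  CH2 → C:1 H:2
  CH2CN → C:2 H:2 N:1
Element totals:
  C: 4
  H: 7
  N: 1

C4H7N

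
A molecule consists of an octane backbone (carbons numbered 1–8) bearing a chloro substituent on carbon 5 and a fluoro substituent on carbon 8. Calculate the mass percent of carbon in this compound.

57.65%

Atom tally by fragment:
  CH3 → C:1 H:3
  CH2 → C:1 H:2
  CH2 → C:1 H:2
  CH2 → C:1 H:2
  CH(Cl) → C:1 H:1 Cl:1
  CH2 → C:1 H:2
  CH2 → C:1 H:2
  CH2F → C:1 H:2 F:1
Element totals:
  C: 8
  H: 16
  Cl: 1
  F: 1
Molecular formula: C8H16ClF.
Molar mass = 166.664 g/mol.
Mass from C: 8 × 12.011 = 96.088 g/mol.
%C = 96.088 / 166.664 × 100 = 57.65%.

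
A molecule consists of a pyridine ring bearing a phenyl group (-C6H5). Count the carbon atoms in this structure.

11

Atom tally by fragment:
  pyridine ring core → C:5 H:5 N:1
  (− 1 ring H displaced by substituents)
  + C6H5 → C:6 H:5
Element totals:
  C: 11
  H: 9
  N: 1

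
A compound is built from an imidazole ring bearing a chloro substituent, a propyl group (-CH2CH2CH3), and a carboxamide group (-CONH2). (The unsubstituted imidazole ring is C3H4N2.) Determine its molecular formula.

Atom tally by fragment:
  imidazole ring core → C:3 H:4 N:2
  (− 3 ring H displaced by substituents)
  + Cl → Cl:1
  + CH2CH2CH3 → C:3 H:7
  + CONH2 → C:1 H:2 O:1 N:1
Element totals:
  C: 7
  H: 10
  Cl: 1
  N: 3
  O: 1

C7H10ClN3O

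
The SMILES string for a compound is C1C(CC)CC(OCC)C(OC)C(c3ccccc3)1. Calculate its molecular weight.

262.39 g/mol

Atom tally by fragment:
  cyclohexane ring core → C:6 H:12
  (− 4 ring H displaced by substituents)
  + C2H5 → C:2 H:5
  + OC2H5 → C:2 H:5 O:1
  + OCH3 → C:1 H:3 O:1
  + C6H5 → C:6 H:5
Element totals:
  C: 17
  H: 26
  O: 2
Molecular formula: C17H26O2.
  M = 17(12.011) + 26(1.008) + 2(15.999)
    = 204.187 + 26.208 + 31.998 = 262.393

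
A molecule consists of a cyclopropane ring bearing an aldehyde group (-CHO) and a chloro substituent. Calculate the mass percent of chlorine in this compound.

33.91%

Atom tally by fragment:
  cyclopropane ring core → C:3 H:6
  (− 2 ring H displaced by substituents)
  + CHO → C:1 H:1 O:1
  + Cl → Cl:1
Element totals:
  C: 4
  H: 5
  Cl: 1
  O: 1
Molecular formula: C4H5ClO.
Molar mass = 104.533 g/mol.
Mass from Cl: 1 × 35.45 = 35.450 g/mol.
%Cl = 35.450 / 104.533 × 100 = 33.91%.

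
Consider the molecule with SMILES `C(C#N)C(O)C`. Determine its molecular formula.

C4H7NO

Atom tally by fragment:
  NCCH2 → C:2 H:2 N:1
  CH(OH) → C:1 H:2 O:1
  CH3 → C:1 H:3
Element totals:
  C: 4
  H: 7
  N: 1
  O: 1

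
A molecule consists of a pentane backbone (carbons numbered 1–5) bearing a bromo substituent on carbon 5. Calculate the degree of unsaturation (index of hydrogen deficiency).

0

Atom tally by fragment:
  CH3 → C:1 H:3
  CH2 → C:1 H:2
  CH2 → C:1 H:2
  CH2 → C:1 H:2
  CH2Br → C:1 H:2 Br:1
Element totals:
  C: 5
  H: 11
  Br: 1
Molecular formula: C5H11Br.
DoU = (2C + 2 + N − H − X) / 2 = (2·5 + 2 + 0 − 11 − 1) / 2 = 0.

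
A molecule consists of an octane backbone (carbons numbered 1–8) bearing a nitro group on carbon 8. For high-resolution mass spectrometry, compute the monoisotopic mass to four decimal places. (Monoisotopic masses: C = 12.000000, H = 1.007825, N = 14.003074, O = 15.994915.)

Atom tally by fragment:
  CH3 → C:1 H:3
  CH2 → C:1 H:2
  CH2 → C:1 H:2
  CH2 → C:1 H:2
  CH2 → C:1 H:2
  CH2 → C:1 H:2
  CH2 → C:1 H:2
  CH2NO2 → C:1 H:2 N:1 O:2
Element totals:
  C: 8
  H: 17
  N: 1
  O: 2
Molecular formula: C8H17NO2.
  M = 8(12.0) + 17(1.007825) + 14.003074 + 2(15.994915)
    = 96.000000 + 17.133025 + 14.003074 + 31.989830 = 159.125929

159.1259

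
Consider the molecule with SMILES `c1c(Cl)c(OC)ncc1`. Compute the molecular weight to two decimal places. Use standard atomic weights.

143.57 g/mol

Atom tally by fragment:
  pyridine ring core → C:5 H:5 N:1
  (− 2 ring H displaced by substituents)
  + Cl → Cl:1
  + OCH3 → C:1 H:3 O:1
Element totals:
  C: 6
  H: 6
  Cl: 1
  N: 1
  O: 1
Molecular formula: C6H6ClNO.
  M = 6(12.011) + 6(1.008) + 35.45 + 14.007 + 15.999
    = 72.066 + 6.048 + 35.450 + 14.007 + 15.999 = 143.570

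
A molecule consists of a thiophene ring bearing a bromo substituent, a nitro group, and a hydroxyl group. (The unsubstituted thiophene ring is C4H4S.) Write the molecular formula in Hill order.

Atom tally by fragment:
  thiophene ring core → C:4 H:4 S:1
  (− 3 ring H displaced by substituents)
  + Br → Br:1
  + NO2 → N:1 O:2
  + OH → O:1 H:1
Element totals:
  C: 4
  H: 2
  Br: 1
  N: 1
  O: 3
  S: 1

C4H2BrNO3S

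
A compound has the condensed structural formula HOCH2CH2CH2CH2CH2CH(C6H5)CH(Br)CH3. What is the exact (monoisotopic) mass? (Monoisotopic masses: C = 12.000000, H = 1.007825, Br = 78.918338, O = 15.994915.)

284.0776

Atom tally by fragment:
  HOCH2CH2 → C:2 H:5 O:1
  CH2 → C:1 H:2
  CH2 → C:1 H:2
  CH2 → C:1 H:2
  CH(C6H5) → C:7 H:6
  CH(Br) → C:1 H:1 Br:1
  CH3 → C:1 H:3
Element totals:
  C: 14
  H: 21
  Br: 1
  O: 1
Molecular formula: C14H21BrO.
  M = 14(12.0) + 21(1.007825) + 78.918338 + 15.994915
    = 168.000000 + 21.164325 + 78.918338 + 15.994915 = 284.077578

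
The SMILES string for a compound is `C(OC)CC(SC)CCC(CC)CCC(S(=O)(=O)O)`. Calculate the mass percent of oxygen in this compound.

Atom tally by fragment:
  CH3OCH2 → C:2 H:5 O:1
  CH2 → C:1 H:2
  CH(SCH3) → C:2 H:4 S:1
  CH2 → C:1 H:2
  CH2 → C:1 H:2
  CH(C2H5) → C:3 H:6
  CH2 → C:1 H:2
  CH2 → C:1 H:2
  CH2SO3H → C:1 H:3 S:1 O:3
Element totals:
  C: 13
  H: 28
  O: 4
  S: 2
Molecular formula: C13H28O4S2.
Molar mass = 312.483 g/mol.
Mass from O: 4 × 15.999 = 63.996 g/mol.
%O = 63.996 / 312.483 × 100 = 20.48%.

20.48%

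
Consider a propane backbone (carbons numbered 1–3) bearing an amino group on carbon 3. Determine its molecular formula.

Atom tally by fragment:
  CH3 → C:1 H:3
  CH2 → C:1 H:2
  CH2NH2 → C:1 H:4 N:1
Element totals:
  C: 3
  H: 9
  N: 1

C3H9N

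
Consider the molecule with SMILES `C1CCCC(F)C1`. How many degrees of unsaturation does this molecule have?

1

Atom tally by fragment:
  cyclohexane ring core → C:6 H:12
  (− 1 ring H displaced by substituents)
  + F → F:1
Element totals:
  C: 6
  H: 11
  F: 1
Molecular formula: C6H11F.
DoU = (2C + 2 + N − H − X) / 2 = (2·6 + 2 + 0 − 11 − 1) / 2 = 1.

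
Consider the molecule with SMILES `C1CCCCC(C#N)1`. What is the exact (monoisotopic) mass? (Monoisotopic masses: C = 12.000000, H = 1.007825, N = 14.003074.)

109.0891

Atom tally by fragment:
  cyclohexane ring core → C:6 H:12
  (− 1 ring H displaced by substituents)
  + CN → C:1 N:1
Element totals:
  C: 7
  H: 11
  N: 1
Molecular formula: C7H11N.
  M = 7(12.0) + 11(1.007825) + 14.003074
    = 84.000000 + 11.086075 + 14.003074 = 109.089149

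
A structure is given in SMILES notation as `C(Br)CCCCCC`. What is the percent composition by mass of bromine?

44.61%

Atom tally by fragment:
  BrCH2 → C:1 H:2 Br:1
  CH2 → C:1 H:2
  CH2 → C:1 H:2
  CH2 → C:1 H:2
  CH2 → C:1 H:2
  CH2 → C:1 H:2
  CH3 → C:1 H:3
Element totals:
  C: 7
  H: 15
  Br: 1
Molecular formula: C7H15Br.
Molar mass = 179.101 g/mol.
Mass from Br: 1 × 79.904 = 79.904 g/mol.
%Br = 79.904 / 179.101 × 100 = 44.61%.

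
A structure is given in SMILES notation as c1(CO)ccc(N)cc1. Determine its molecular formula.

C7H9NO

Atom tally by fragment:
  benzene ring core → C:6 H:6
  (− 2 ring H displaced by substituents)
  + CH2OH → C:1 H:3 O:1
  + NH2 → N:1 H:2
Element totals:
  C: 7
  H: 9
  N: 1
  O: 1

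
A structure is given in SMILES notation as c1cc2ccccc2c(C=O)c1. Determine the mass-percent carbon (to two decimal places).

84.59%

Atom tally by fragment:
  naphthalene ring system core → C:10 H:8
  (− 1 ring H displaced by substituents)
  + CHO → C:1 H:1 O:1
Element totals:
  C: 11
  H: 8
  O: 1
Molecular formula: C11H8O.
Molar mass = 156.184 g/mol.
Mass from C: 11 × 12.011 = 132.121 g/mol.
%C = 132.121 / 156.184 × 100 = 84.59%.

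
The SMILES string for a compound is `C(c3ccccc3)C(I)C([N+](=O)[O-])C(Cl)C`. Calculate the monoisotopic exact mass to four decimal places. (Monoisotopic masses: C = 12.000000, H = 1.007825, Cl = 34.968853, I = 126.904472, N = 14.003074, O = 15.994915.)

Atom tally by fragment:
  C6H5CH2 → C:7 H:7
  CH(I) → C:1 H:1 I:1
  CH(NO2) → C:1 H:1 N:1 O:2
  CH(Cl) → C:1 H:1 Cl:1
  CH3 → C:1 H:3
Element totals:
  C: 11
  H: 13
  Cl: 1
  I: 1
  N: 1
  O: 2
Molecular formula: C11H13ClINO2.
  M = 11(12.0) + 13(1.007825) + 34.968853 + 126.904472 + 14.003074 + 2(15.994915)
    = 132.000000 + 13.101725 + 34.968853 + 126.904472 + 14.003074 + 31.989830 = 352.967954

352.9680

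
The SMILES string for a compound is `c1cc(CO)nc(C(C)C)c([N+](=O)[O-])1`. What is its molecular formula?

C9H12N2O3

Atom tally by fragment:
  pyridine ring core → C:5 H:5 N:1
  (− 3 ring H displaced by substituents)
  + CH2OH → C:1 H:3 O:1
  + CH(CH3)2 → C:3 H:7
  + NO2 → N:1 O:2
Element totals:
  C: 9
  H: 12
  N: 2
  O: 3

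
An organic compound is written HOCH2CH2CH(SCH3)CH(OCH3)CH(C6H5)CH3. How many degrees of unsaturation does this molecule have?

Atom tally by fragment:
  HOCH2CH2 → C:2 H:5 O:1
  CH(SCH3) → C:2 H:4 S:1
  CH(OCH3) → C:2 H:4 O:1
  CH(C6H5) → C:7 H:6
  CH3 → C:1 H:3
Element totals:
  C: 14
  H: 22
  O: 2
  S: 1
Molecular formula: C14H22O2S.
DoU = (2C + 2 + N − H − X) / 2 = (2·14 + 2 + 0 − 22 − 0) / 2 = 4.

4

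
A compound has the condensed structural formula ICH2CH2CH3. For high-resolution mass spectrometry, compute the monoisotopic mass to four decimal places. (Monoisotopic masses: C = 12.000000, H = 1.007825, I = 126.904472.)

Element totals:
  C: 3
  H: 7
  I: 1
Molecular formula: C3H7I.
  M = 3(12.0) + 7(1.007825) + 126.904472
    = 36.000000 + 7.054775 + 126.904472 = 169.959247

169.9592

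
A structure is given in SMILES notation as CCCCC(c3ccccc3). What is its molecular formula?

Atom tally by fragment:
  CH3 → C:1 H:3
  CH2 → C:1 H:2
  CH2 → C:1 H:2
  CH2 → C:1 H:2
  CH2C6H5 → C:7 H:7
Element totals:
  C: 11
  H: 16

C11H16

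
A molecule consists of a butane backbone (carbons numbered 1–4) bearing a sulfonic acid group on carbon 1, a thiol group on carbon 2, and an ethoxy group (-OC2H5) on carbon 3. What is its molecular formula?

Atom tally by fragment:
  HO3SCH2 → C:1 H:3 S:1 O:3
  CH(SH) → C:1 H:2 S:1
  CH(OC2H5) → C:3 H:6 O:1
  CH3 → C:1 H:3
Element totals:
  C: 6
  H: 14
  O: 4
  S: 2

C6H14O4S2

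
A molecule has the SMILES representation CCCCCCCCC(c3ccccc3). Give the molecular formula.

Atom tally by fragment:
  CH3 → C:1 H:3
  CH2 → C:1 H:2
  CH2 → C:1 H:2
  CH2 → C:1 H:2
  CH2 → C:1 H:2
  CH2 → C:1 H:2
  CH2 → C:1 H:2
  CH2 → C:1 H:2
  CH2C6H5 → C:7 H:7
Element totals:
  C: 15
  H: 24

C15H24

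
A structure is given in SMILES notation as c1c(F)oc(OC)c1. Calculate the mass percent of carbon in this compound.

Atom tally by fragment:
  furan ring core → C:4 H:4 O:1
  (− 2 ring H displaced by substituents)
  + F → F:1
  + OCH3 → C:1 H:3 O:1
Element totals:
  C: 5
  H: 5
  F: 1
  O: 2
Molecular formula: C5H5FO2.
Molar mass = 116.091 g/mol.
Mass from C: 5 × 12.011 = 60.055 g/mol.
%C = 60.055 / 116.091 × 100 = 51.73%.

51.73%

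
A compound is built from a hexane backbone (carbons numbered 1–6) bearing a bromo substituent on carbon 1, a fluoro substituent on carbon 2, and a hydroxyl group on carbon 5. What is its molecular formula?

Atom tally by fragment:
  BrCH2 → C:1 H:2 Br:1
  CH(F) → C:1 H:1 F:1
  CH2 → C:1 H:2
  CH2 → C:1 H:2
  CH(OH) → C:1 H:2 O:1
  CH3 → C:1 H:3
Element totals:
  C: 6
  H: 12
  Br: 1
  F: 1
  O: 1

C6H12BrFO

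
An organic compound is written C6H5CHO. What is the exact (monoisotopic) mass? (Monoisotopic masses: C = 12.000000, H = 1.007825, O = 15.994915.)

106.0419

Atom tally by fragment:
  benzene ring core → C:6 H:6
  (− 1 ring H displaced by substituents)
  + CHO → C:1 H:1 O:1
Element totals:
  C: 7
  H: 6
  O: 1
Molecular formula: C7H6O.
  M = 7(12.0) + 6(1.007825) + 15.994915
    = 84.000000 + 6.046950 + 15.994915 = 106.041865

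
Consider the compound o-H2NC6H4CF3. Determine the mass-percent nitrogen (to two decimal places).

Element totals:
  C: 7
  H: 6
  F: 3
  N: 1
Molecular formula: C7H6F3N.
Molar mass = 161.126 g/mol.
Mass from N: 1 × 14.007 = 14.007 g/mol.
%N = 14.007 / 161.126 × 100 = 8.69%.

8.69%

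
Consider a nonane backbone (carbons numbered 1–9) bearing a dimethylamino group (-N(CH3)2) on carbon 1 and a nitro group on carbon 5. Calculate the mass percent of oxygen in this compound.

Atom tally by fragment:
  (CH3)2NCH2 → C:3 H:8 N:1
  CH2 → C:1 H:2
  CH2 → C:1 H:2
  CH2 → C:1 H:2
  CH(NO2) → C:1 H:1 N:1 O:2
  CH2 → C:1 H:2
  CH2 → C:1 H:2
  CH2 → C:1 H:2
  CH3 → C:1 H:3
Element totals:
  C: 11
  H: 24
  N: 2
  O: 2
Molecular formula: C11H24N2O2.
Molar mass = 216.325 g/mol.
Mass from O: 2 × 15.999 = 31.998 g/mol.
%O = 31.998 / 216.325 × 100 = 14.79%.

14.79%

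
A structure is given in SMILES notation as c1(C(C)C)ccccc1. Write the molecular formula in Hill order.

Atom tally by fragment:
  benzene ring core → C:6 H:6
  (− 1 ring H displaced by substituents)
  + CH(CH3)2 → C:3 H:7
Element totals:
  C: 9
  H: 12

C9H12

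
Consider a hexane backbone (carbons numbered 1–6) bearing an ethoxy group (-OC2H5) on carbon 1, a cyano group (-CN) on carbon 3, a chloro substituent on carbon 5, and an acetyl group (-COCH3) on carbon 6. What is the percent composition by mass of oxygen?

13.81%

Atom tally by fragment:
  C2H5OCH2 → C:3 H:7 O:1
  CH2 → C:1 H:2
  CH(CN) → C:2 H:1 N:1
  CH2 → C:1 H:2
  CH(Cl) → C:1 H:1 Cl:1
  CH2COCH3 → C:3 H:5 O:1
Element totals:
  C: 11
  H: 18
  Cl: 1
  N: 1
  O: 2
Molecular formula: C11H18ClNO2.
Molar mass = 231.720 g/mol.
Mass from O: 2 × 15.999 = 31.998 g/mol.
%O = 31.998 / 231.720 × 100 = 13.81%.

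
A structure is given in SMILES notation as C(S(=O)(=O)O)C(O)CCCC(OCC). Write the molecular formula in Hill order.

C8H18O5S

Atom tally by fragment:
  HO3SCH2 → C:1 H:3 S:1 O:3
  CH(OH) → C:1 H:2 O:1
  CH2 → C:1 H:2
  CH2 → C:1 H:2
  CH2 → C:1 H:2
  CH2OC2H5 → C:3 H:7 O:1
Element totals:
  C: 8
  H: 18
  O: 5
  S: 1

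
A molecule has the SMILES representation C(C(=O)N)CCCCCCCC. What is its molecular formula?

C10H21NO

Atom tally by fragment:
  H2NOCCH2 → C:2 H:4 O:1 N:1
  CH2 → C:1 H:2
  CH2 → C:1 H:2
  CH2 → C:1 H:2
  CH2 → C:1 H:2
  CH2 → C:1 H:2
  CH2 → C:1 H:2
  CH2 → C:1 H:2
  CH3 → C:1 H:3
Element totals:
  C: 10
  H: 21
  N: 1
  O: 1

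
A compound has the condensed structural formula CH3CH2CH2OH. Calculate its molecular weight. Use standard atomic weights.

60.10 g/mol

Atom tally by fragment:
  CH3 → C:1 H:3
  CH2 → C:1 H:2
  CH2OH → C:1 H:3 O:1
Element totals:
  C: 3
  H: 8
  O: 1
Molecular formula: C3H8O.
  M = 3(12.011) + 8(1.008) + 15.999
    = 36.033 + 8.064 + 15.999 = 60.096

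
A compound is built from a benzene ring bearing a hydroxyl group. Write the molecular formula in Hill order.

C6H6O

Atom tally by fragment:
  benzene ring core → C:6 H:6
  (− 1 ring H displaced by substituents)
  + OH → O:1 H:1
Element totals:
  C: 6
  H: 6
  O: 1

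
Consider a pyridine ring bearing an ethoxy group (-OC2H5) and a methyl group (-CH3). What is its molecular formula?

Atom tally by fragment:
  pyridine ring core → C:5 H:5 N:1
  (− 2 ring H displaced by substituents)
  + OC2H5 → C:2 H:5 O:1
  + CH3 → C:1 H:3
Element totals:
  C: 8
  H: 11
  N: 1
  O: 1

C8H11NO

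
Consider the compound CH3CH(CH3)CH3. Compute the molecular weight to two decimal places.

58.12 g/mol

Atom tally by fragment:
  CH3 → C:1 H:3
  CH(CH3) → C:2 H:4
  CH3 → C:1 H:3
Element totals:
  C: 4
  H: 10
Molecular formula: C4H10.
  M = 4(12.011) + 10(1.008)
    = 48.044 + 10.080 = 58.124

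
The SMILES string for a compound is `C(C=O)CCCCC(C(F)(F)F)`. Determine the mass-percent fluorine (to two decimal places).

Atom tally by fragment:
  OHCCH2 → C:2 H:3 O:1
  CH2 → C:1 H:2
  CH2 → C:1 H:2
  CH2 → C:1 H:2
  CH2 → C:1 H:2
  CH2CF3 → C:2 H:2 F:3
Element totals:
  C: 8
  H: 13
  F: 3
  O: 1
Molecular formula: C8H13F3O.
Molar mass = 182.185 g/mol.
Mass from F: 3 × 18.998 = 56.994 g/mol.
%F = 56.994 / 182.185 × 100 = 31.28%.

31.28%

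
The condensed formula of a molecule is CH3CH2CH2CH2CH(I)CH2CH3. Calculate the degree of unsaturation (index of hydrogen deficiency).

Atom tally by fragment:
  CH3 → C:1 H:3
  CH2 → C:1 H:2
  CH2 → C:1 H:2
  CH2 → C:1 H:2
  CH(I) → C:1 H:1 I:1
  CH2 → C:1 H:2
  CH3 → C:1 H:3
Element totals:
  C: 7
  H: 15
  I: 1
Molecular formula: C7H15I.
DoU = (2C + 2 + N − H − X) / 2 = (2·7 + 2 + 0 − 15 − 1) / 2 = 0.

0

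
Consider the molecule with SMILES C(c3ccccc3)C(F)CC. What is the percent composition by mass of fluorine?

Atom tally by fragment:
  C6H5CH2 → C:7 H:7
  CH(F) → C:1 H:1 F:1
  CH2 → C:1 H:2
  CH3 → C:1 H:3
Element totals:
  C: 10
  H: 13
  F: 1
Molecular formula: C10H13F.
Molar mass = 152.212 g/mol.
Mass from F: 1 × 18.998 = 18.998 g/mol.
%F = 18.998 / 152.212 × 100 = 12.48%.

12.48%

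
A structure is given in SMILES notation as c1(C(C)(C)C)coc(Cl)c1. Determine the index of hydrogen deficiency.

Atom tally by fragment:
  furan ring core → C:4 H:4 O:1
  (− 2 ring H displaced by substituents)
  + C(CH3)3 → C:4 H:9
  + Cl → Cl:1
Element totals:
  C: 8
  H: 11
  Cl: 1
  O: 1
Molecular formula: C8H11ClO.
DoU = (2C + 2 + N − H − X) / 2 = (2·8 + 2 + 0 − 11 − 1) / 2 = 3.

3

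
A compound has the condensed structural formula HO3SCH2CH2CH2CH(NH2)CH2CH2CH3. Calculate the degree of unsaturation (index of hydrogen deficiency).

Element totals:
  C: 7
  H: 17
  N: 1
  O: 3
  S: 1
Molecular formula: C7H17NO3S.
DoU = (2C + 2 + N − H − X) / 2 = (2·7 + 2 + 1 − 17 − 0) / 2 = 0.

0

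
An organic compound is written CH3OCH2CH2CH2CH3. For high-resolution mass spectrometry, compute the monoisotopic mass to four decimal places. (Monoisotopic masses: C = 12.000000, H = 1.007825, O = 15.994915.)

Atom tally by fragment:
  CH3OCH2 → C:2 H:5 O:1
  CH2 → C:1 H:2
  CH2 → C:1 H:2
  CH3 → C:1 H:3
Element totals:
  C: 5
  H: 12
  O: 1
Molecular formula: C5H12O.
  M = 5(12.0) + 12(1.007825) + 15.994915
    = 60.000000 + 12.093900 + 15.994915 = 88.088815

88.0888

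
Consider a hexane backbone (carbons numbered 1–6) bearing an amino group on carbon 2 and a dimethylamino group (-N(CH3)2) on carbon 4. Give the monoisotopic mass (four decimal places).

Atom tally by fragment:
  CH3 → C:1 H:3
  CH(NH2) → C:1 H:3 N:1
  CH2 → C:1 H:2
  CH(N(CH3)2) → C:3 H:7 N:1
  CH2 → C:1 H:2
  CH3 → C:1 H:3
Element totals:
  C: 8
  H: 20
  N: 2
Molecular formula: C8H20N2.
  M = 8(12.0) + 20(1.007825) + 2(14.003074)
    = 96.000000 + 20.156500 + 28.006148 = 144.162648

144.1626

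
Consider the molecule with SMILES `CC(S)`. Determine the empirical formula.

Atom tally by fragment:
  CH3 → C:1 H:3
  CH2SH → C:1 H:3 S:1
Element totals:
  C: 2
  H: 6
  S: 1
Molecular formula: C2H6S.
gcd of subscripts (2, 6, 1) = 1, so the empirical formula equals the molecular formula.

C2H6S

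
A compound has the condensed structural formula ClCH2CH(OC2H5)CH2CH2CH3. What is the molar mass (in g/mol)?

Element totals:
  C: 7
  H: 15
  Cl: 1
  O: 1
Molecular formula: C7H15ClO.
  M = 7(12.011) + 15(1.008) + 35.45 + 15.999
    = 84.077 + 15.120 + 35.450 + 15.999 = 150.646

150.65 g/mol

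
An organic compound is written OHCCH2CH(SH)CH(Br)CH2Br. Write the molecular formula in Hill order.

C5H8Br2OS

Atom tally by fragment:
  OHCCH2 → C:2 H:3 O:1
  CH(SH) → C:1 H:2 S:1
  CH(Br) → C:1 H:1 Br:1
  CH2Br → C:1 H:2 Br:1
Element totals:
  C: 5
  H: 8
  Br: 2
  O: 1
  S: 1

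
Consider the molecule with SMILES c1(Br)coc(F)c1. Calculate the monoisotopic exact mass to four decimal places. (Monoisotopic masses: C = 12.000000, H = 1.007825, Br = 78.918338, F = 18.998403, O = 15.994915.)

163.9273

Atom tally by fragment:
  furan ring core → C:4 H:4 O:1
  (− 2 ring H displaced by substituents)
  + Br → Br:1
  + F → F:1
Element totals:
  C: 4
  H: 2
  Br: 1
  F: 1
  O: 1
Molecular formula: C4H2BrFO.
  M = 4(12.0) + 2(1.007825) + 78.918338 + 18.998403 + 15.994915
    = 48.000000 + 2.015650 + 78.918338 + 18.998403 + 15.994915 = 163.927306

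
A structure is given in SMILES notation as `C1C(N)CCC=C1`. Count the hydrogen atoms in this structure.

11

Atom tally by fragment:
  cyclohexene ring core → C:6 H:10
  (− 1 ring H displaced by substituents)
  + NH2 → N:1 H:2
Element totals:
  C: 6
  H: 11
  N: 1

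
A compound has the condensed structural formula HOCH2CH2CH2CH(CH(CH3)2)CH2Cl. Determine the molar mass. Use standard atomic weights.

164.67 g/mol

Atom tally by fragment:
  HOCH2CH2 → C:2 H:5 O:1
  CH2 → C:1 H:2
  CH(CH(CH3)2) → C:4 H:8
  CH2Cl → C:1 H:2 Cl:1
Element totals:
  C: 8
  H: 17
  Cl: 1
  O: 1
Molecular formula: C8H17ClO.
  M = 8(12.011) + 17(1.008) + 35.45 + 15.999
    = 96.088 + 17.136 + 35.450 + 15.999 = 164.673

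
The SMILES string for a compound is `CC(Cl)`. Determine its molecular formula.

C2H5Cl

Atom tally by fragment:
  CH3 → C:1 H:3
  CH2Cl → C:1 H:2 Cl:1
Element totals:
  C: 2
  H: 5
  Cl: 1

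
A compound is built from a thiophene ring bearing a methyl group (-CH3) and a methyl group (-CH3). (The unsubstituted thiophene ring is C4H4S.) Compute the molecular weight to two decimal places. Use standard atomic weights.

Atom tally by fragment:
  thiophene ring core → C:4 H:4 S:1
  (− 2 ring H displaced by substituents)
  + CH3 → C:1 H:3
  + CH3 → C:1 H:3
Element totals:
  C: 6
  H: 8
  S: 1
Molecular formula: C6H8S.
  M = 6(12.011) + 8(1.008) + 32.06
    = 72.066 + 8.064 + 32.060 = 112.190

112.19 g/mol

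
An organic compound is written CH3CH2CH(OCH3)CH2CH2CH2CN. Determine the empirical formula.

Element totals:
  C: 8
  H: 15
  N: 1
  O: 1
Molecular formula: C8H15NO.
gcd of subscripts (8, 15, 1, 1) = 1, so the empirical formula equals the molecular formula.

C8H15NO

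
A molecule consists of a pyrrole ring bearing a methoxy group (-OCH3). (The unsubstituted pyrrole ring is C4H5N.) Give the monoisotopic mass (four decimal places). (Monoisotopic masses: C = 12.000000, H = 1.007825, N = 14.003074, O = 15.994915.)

97.0528

Atom tally by fragment:
  pyrrole ring core → C:4 H:5 N:1
  (− 1 ring H displaced by substituents)
  + OCH3 → C:1 H:3 O:1
Element totals:
  C: 5
  H: 7
  N: 1
  O: 1
Molecular formula: C5H7NO.
  M = 5(12.0) + 7(1.007825) + 14.003074 + 15.994915
    = 60.000000 + 7.054775 + 14.003074 + 15.994915 = 97.052764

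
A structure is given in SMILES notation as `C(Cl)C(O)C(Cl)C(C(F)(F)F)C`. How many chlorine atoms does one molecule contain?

2

Atom tally by fragment:
  ClCH2 → C:1 H:2 Cl:1
  CH(OH) → C:1 H:2 O:1
  CH(Cl) → C:1 H:1 Cl:1
  CH(CF3) → C:2 H:1 F:3
  CH3 → C:1 H:3
Element totals:
  C: 6
  H: 9
  Cl: 2
  F: 3
  O: 1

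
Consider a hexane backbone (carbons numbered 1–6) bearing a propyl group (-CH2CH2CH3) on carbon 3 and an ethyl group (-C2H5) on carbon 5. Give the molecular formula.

C11H24

Atom tally by fragment:
  CH3 → C:1 H:3
  CH2 → C:1 H:2
  CH(CH2CH2CH3) → C:4 H:8
  CH2 → C:1 H:2
  CH(C2H5) → C:3 H:6
  CH3 → C:1 H:3
Element totals:
  C: 11
  H: 24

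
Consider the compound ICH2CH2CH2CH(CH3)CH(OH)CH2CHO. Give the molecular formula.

Atom tally by fragment:
  ICH2 → C:1 H:2 I:1
  CH2 → C:1 H:2
  CH2 → C:1 H:2
  CH(CH3) → C:2 H:4
  CH(OH) → C:1 H:2 O:1
  CH2CHO → C:2 H:3 O:1
Element totals:
  C: 8
  H: 15
  I: 1
  O: 2

C8H15IO2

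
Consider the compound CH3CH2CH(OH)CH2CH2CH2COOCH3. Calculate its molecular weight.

160.21 g/mol

Atom tally by fragment:
  CH3 → C:1 H:3
  CH2 → C:1 H:2
  CH(OH) → C:1 H:2 O:1
  CH2 → C:1 H:2
  CH2 → C:1 H:2
  CH2COOCH3 → C:3 H:5 O:2
Element totals:
  C: 8
  H: 16
  O: 3
Molecular formula: C8H16O3.
  M = 8(12.011) + 16(1.008) + 3(15.999)
    = 96.088 + 16.128 + 47.997 = 160.213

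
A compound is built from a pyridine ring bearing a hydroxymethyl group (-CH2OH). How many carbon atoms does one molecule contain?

Atom tally by fragment:
  pyridine ring core → C:5 H:5 N:1
  (− 1 ring H displaced by substituents)
  + CH2OH → C:1 H:3 O:1
Element totals:
  C: 6
  H: 7
  N: 1
  O: 1

6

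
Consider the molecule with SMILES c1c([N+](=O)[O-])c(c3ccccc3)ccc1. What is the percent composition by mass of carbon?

Atom tally by fragment:
  benzene ring core → C:6 H:6
  (− 2 ring H displaced by substituents)
  + NO2 → N:1 O:2
  + C6H5 → C:6 H:5
Element totals:
  C: 12
  H: 9
  N: 1
  O: 2
Molecular formula: C12H9NO2.
Molar mass = 199.209 g/mol.
Mass from C: 12 × 12.011 = 144.132 g/mol.
%C = 144.132 / 199.209 × 100 = 72.35%.

72.35%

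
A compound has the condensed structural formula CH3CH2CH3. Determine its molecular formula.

Element totals:
  C: 3
  H: 8

C3H8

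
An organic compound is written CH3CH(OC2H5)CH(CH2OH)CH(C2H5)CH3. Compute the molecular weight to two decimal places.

174.28 g/mol

Atom tally by fragment:
  CH3 → C:1 H:3
  CH(OC2H5) → C:3 H:6 O:1
  CH(CH2OH) → C:2 H:4 O:1
  CH(C2H5) → C:3 H:6
  CH3 → C:1 H:3
Element totals:
  C: 10
  H: 22
  O: 2
Molecular formula: C10H22O2.
  M = 10(12.011) + 22(1.008) + 2(15.999)
    = 120.110 + 22.176 + 31.998 = 174.284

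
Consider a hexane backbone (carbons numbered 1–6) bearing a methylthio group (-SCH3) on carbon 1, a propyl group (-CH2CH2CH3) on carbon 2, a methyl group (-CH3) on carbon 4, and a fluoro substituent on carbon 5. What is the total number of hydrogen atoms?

Atom tally by fragment:
  CH3SCH2 → C:2 H:5 S:1
  CH(CH2CH2CH3) → C:4 H:8
  CH2 → C:1 H:2
  CH(CH3) → C:2 H:4
  CH(F) → C:1 H:1 F:1
  CH3 → C:1 H:3
Element totals:
  C: 11
  H: 23
  F: 1
  S: 1

23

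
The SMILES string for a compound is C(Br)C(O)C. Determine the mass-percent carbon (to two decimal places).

Atom tally by fragment:
  BrCH2 → C:1 H:2 Br:1
  CH(OH) → C:1 H:2 O:1
  CH3 → C:1 H:3
Element totals:
  C: 3
  H: 7
  Br: 1
  O: 1
Molecular formula: C3H7BrO.
Molar mass = 138.992 g/mol.
Mass from C: 3 × 12.011 = 36.033 g/mol.
%C = 36.033 / 138.992 × 100 = 25.92%.

25.92%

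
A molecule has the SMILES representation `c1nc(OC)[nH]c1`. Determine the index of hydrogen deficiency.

3

Atom tally by fragment:
  imidazole ring core → C:3 H:4 N:2
  (− 1 ring H displaced by substituents)
  + OCH3 → C:1 H:3 O:1
Element totals:
  C: 4
  H: 6
  N: 2
  O: 1
Molecular formula: C4H6N2O.
DoU = (2C + 2 + N − H − X) / 2 = (2·4 + 2 + 2 − 6 − 0) / 2 = 3.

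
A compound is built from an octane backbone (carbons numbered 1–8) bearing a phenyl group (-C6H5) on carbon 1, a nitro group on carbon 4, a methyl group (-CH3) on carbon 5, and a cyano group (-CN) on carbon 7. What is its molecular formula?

C16H22N2O2

Atom tally by fragment:
  C6H5CH2 → C:7 H:7
  CH2 → C:1 H:2
  CH2 → C:1 H:2
  CH(NO2) → C:1 H:1 N:1 O:2
  CH(CH3) → C:2 H:4
  CH2 → C:1 H:2
  CH(CN) → C:2 H:1 N:1
  CH3 → C:1 H:3
Element totals:
  C: 16
  H: 22
  N: 2
  O: 2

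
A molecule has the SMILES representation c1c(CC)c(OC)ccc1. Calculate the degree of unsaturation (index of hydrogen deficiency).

Atom tally by fragment:
  benzene ring core → C:6 H:6
  (− 2 ring H displaced by substituents)
  + C2H5 → C:2 H:5
  + OCH3 → C:1 H:3 O:1
Element totals:
  C: 9
  H: 12
  O: 1
Molecular formula: C9H12O.
DoU = (2C + 2 + N − H − X) / 2 = (2·9 + 2 + 0 − 12 − 0) / 2 = 4.

4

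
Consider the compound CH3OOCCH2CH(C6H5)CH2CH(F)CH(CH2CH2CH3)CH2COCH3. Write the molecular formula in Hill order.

Element totals:
  C: 19
  H: 27
  F: 1
  O: 3

C19H27FO3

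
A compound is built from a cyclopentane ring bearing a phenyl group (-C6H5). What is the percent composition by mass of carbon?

90.35%

Atom tally by fragment:
  cyclopentane ring core → C:5 H:10
  (− 1 ring H displaced by substituents)
  + C6H5 → C:6 H:5
Element totals:
  C: 11
  H: 14
Molecular formula: C11H14.
Molar mass = 146.233 g/mol.
Mass from C: 11 × 12.011 = 132.121 g/mol.
%C = 132.121 / 146.233 × 100 = 90.35%.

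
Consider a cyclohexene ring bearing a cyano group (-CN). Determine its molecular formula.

Atom tally by fragment:
  cyclohexene ring core → C:6 H:10
  (− 1 ring H displaced by substituents)
  + CN → C:1 N:1
Element totals:
  C: 7
  H: 9
  N: 1

C7H9N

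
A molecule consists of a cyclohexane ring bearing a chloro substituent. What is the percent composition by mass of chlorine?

Atom tally by fragment:
  cyclohexane ring core → C:6 H:12
  (− 1 ring H displaced by substituents)
  + Cl → Cl:1
Element totals:
  C: 6
  H: 11
  Cl: 1
Molecular formula: C6H11Cl.
Molar mass = 118.604 g/mol.
Mass from Cl: 1 × 35.45 = 35.450 g/mol.
%Cl = 35.450 / 118.604 × 100 = 29.89%.

29.89%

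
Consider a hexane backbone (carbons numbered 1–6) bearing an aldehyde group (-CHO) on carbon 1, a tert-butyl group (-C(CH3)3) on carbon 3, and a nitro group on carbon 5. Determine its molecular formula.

C11H21NO3

Atom tally by fragment:
  OHCCH2 → C:2 H:3 O:1
  CH2 → C:1 H:2
  CH(C(CH3)3) → C:5 H:10
  CH2 → C:1 H:2
  CH(NO2) → C:1 H:1 N:1 O:2
  CH3 → C:1 H:3
Element totals:
  C: 11
  H: 21
  N: 1
  O: 3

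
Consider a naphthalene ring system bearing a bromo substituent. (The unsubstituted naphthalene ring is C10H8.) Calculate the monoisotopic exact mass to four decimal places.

205.9731

Atom tally by fragment:
  naphthalene ring system core → C:10 H:8
  (− 1 ring H displaced by substituents)
  + Br → Br:1
Element totals:
  C: 10
  H: 7
  Br: 1
Molecular formula: C10H7Br.
  M = 10(12.0) + 7(1.007825) + 78.918338
    = 120.000000 + 7.054775 + 78.918338 = 205.973113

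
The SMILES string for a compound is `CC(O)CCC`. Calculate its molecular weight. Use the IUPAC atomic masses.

88.15 g/mol

Atom tally by fragment:
  CH3 → C:1 H:3
  CH(OH) → C:1 H:2 O:1
  CH2 → C:1 H:2
  CH2 → C:1 H:2
  CH3 → C:1 H:3
Element totals:
  C: 5
  H: 12
  O: 1
Molecular formula: C5H12O.
  M = 5(12.011) + 12(1.008) + 15.999
    = 60.055 + 12.096 + 15.999 = 88.150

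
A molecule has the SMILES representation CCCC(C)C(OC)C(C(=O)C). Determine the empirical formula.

Atom tally by fragment:
  CH3 → C:1 H:3
  CH2 → C:1 H:2
  CH2 → C:1 H:2
  CH(CH3) → C:2 H:4
  CH(OCH3) → C:2 H:4 O:1
  CH2COCH3 → C:3 H:5 O:1
Element totals:
  C: 10
  H: 20
  O: 2
Molecular formula: C10H20O2.
gcd of subscripts = 2; dividing each by 2:
  C: 10/2 = 5
  H: 20/2 = 10
  O: 2/2 = 1

C5H10O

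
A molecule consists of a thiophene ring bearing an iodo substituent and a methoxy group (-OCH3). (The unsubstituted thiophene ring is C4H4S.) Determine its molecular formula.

Atom tally by fragment:
  thiophene ring core → C:4 H:4 S:1
  (− 2 ring H displaced by substituents)
  + I → I:1
  + OCH3 → C:1 H:3 O:1
Element totals:
  C: 5
  H: 5
  I: 1
  O: 1
  S: 1

C5H5IOS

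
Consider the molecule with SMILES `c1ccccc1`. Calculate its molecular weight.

Atom tally by fragment:
  benzene ring core → C:6 H:6
Element totals:
  C: 6
  H: 6
Molecular formula: C6H6.
  M = 6(12.011) + 6(1.008)
    = 72.066 + 6.048 = 78.114

78.11 g/mol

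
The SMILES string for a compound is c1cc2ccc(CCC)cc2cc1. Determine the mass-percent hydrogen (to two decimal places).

8.29%

Atom tally by fragment:
  naphthalene ring system core → C:10 H:8
  (− 1 ring H displaced by substituents)
  + CH2CH2CH3 → C:3 H:7
Element totals:
  C: 13
  H: 14
Molecular formula: C13H14.
Molar mass = 170.255 g/mol.
Mass from H: 14 × 1.008 = 14.112 g/mol.
%H = 14.112 / 170.255 × 100 = 8.29%.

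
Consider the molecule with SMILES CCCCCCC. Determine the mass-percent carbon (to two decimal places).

Atom tally by fragment:
  CH3 → C:1 H:3
  CH2 → C:1 H:2
  CH2 → C:1 H:2
  CH2 → C:1 H:2
  CH2 → C:1 H:2
  CH2 → C:1 H:2
  CH3 → C:1 H:3
Element totals:
  C: 7
  H: 16
Molecular formula: C7H16.
Molar mass = 100.205 g/mol.
Mass from C: 7 × 12.011 = 84.077 g/mol.
%C = 84.077 / 100.205 × 100 = 83.90%.

83.90%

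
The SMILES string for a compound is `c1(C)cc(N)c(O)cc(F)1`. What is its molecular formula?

C7H8FNO

Atom tally by fragment:
  benzene ring core → C:6 H:6
  (− 4 ring H displaced by substituents)
  + CH3 → C:1 H:3
  + NH2 → N:1 H:2
  + OH → O:1 H:1
  + F → F:1
Element totals:
  C: 7
  H: 8
  F: 1
  N: 1
  O: 1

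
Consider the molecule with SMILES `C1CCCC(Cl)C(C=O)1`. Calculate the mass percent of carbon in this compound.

57.35%

Atom tally by fragment:
  cyclohexane ring core → C:6 H:12
  (− 2 ring H displaced by substituents)
  + Cl → Cl:1
  + CHO → C:1 H:1 O:1
Element totals:
  C: 7
  H: 11
  Cl: 1
  O: 1
Molecular formula: C7H11ClO.
Molar mass = 146.614 g/mol.
Mass from C: 7 × 12.011 = 84.077 g/mol.
%C = 84.077 / 146.614 × 100 = 57.35%.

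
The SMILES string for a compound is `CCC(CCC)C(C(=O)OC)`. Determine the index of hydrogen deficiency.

Atom tally by fragment:
  CH3 → C:1 H:3
  CH2 → C:1 H:2
  CH(CH2CH2CH3) → C:4 H:8
  CH2COOCH3 → C:3 H:5 O:2
Element totals:
  C: 9
  H: 18
  O: 2
Molecular formula: C9H18O2.
DoU = (2C + 2 + N − H − X) / 2 = (2·9 + 2 + 0 − 18 − 0) / 2 = 1.

1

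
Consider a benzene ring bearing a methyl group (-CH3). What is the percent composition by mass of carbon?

91.25%

Atom tally by fragment:
  benzene ring core → C:6 H:6
  (− 1 ring H displaced by substituents)
  + CH3 → C:1 H:3
Element totals:
  C: 7
  H: 8
Molecular formula: C7H8.
Molar mass = 92.141 g/mol.
Mass from C: 7 × 12.011 = 84.077 g/mol.
%C = 84.077 / 92.141 × 100 = 91.25%.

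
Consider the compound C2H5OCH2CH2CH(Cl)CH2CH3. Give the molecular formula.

Atom tally by fragment:
  C2H5OCH2 → C:3 H:7 O:1
  CH2 → C:1 H:2
  CH(Cl) → C:1 H:1 Cl:1
  CH2 → C:1 H:2
  CH3 → C:1 H:3
Element totals:
  C: 7
  H: 15
  Cl: 1
  O: 1

C7H15ClO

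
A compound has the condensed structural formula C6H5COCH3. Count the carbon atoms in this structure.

Atom tally by fragment:
  benzene ring core → C:6 H:6
  (− 1 ring H displaced by substituents)
  + COCH3 → C:2 H:3 O:1
Element totals:
  C: 8
  H: 8
  O: 1

8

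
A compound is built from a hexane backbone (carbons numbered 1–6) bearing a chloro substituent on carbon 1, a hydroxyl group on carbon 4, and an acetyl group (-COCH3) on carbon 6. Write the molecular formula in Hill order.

C8H15ClO2

Atom tally by fragment:
  ClCH2 → C:1 H:2 Cl:1
  CH2 → C:1 H:2
  CH2 → C:1 H:2
  CH(OH) → C:1 H:2 O:1
  CH2 → C:1 H:2
  CH2COCH3 → C:3 H:5 O:1
Element totals:
  C: 8
  H: 15
  Cl: 1
  O: 2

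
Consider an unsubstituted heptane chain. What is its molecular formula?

C7H16

Atom tally by fragment:
  CH3 → C:1 H:3
  CH2 → C:1 H:2
  CH2 → C:1 H:2
  CH2 → C:1 H:2
  CH2 → C:1 H:2
  CH2 → C:1 H:2
  CH3 → C:1 H:3
Element totals:
  C: 7
  H: 16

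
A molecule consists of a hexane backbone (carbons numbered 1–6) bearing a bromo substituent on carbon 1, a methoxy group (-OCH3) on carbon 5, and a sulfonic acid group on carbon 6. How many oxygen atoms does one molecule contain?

Atom tally by fragment:
  BrCH2 → C:1 H:2 Br:1
  CH2 → C:1 H:2
  CH2 → C:1 H:2
  CH2 → C:1 H:2
  CH(OCH3) → C:2 H:4 O:1
  CH2SO3H → C:1 H:3 S:1 O:3
Element totals:
  C: 7
  H: 15
  Br: 1
  O: 4
  S: 1

4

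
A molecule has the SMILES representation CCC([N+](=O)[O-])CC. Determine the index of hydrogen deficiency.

Atom tally by fragment:
  CH3 → C:1 H:3
  CH2 → C:1 H:2
  CH(NO2) → C:1 H:1 N:1 O:2
  CH2 → C:1 H:2
  CH3 → C:1 H:3
Element totals:
  C: 5
  H: 11
  N: 1
  O: 2
Molecular formula: C5H11NO2.
DoU = (2C + 2 + N − H − X) / 2 = (2·5 + 2 + 1 − 11 − 0) / 2 = 1.

1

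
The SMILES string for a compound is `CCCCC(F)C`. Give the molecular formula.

C6H13F

Atom tally by fragment:
  CH3 → C:1 H:3
  CH2 → C:1 H:2
  CH2 → C:1 H:2
  CH2 → C:1 H:2
  CH(F) → C:1 H:1 F:1
  CH3 → C:1 H:3
Element totals:
  C: 6
  H: 13
  F: 1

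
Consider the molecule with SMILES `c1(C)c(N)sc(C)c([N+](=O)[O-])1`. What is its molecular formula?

Atom tally by fragment:
  thiophene ring core → C:4 H:4 S:1
  (− 4 ring H displaced by substituents)
  + CH3 → C:1 H:3
  + NH2 → N:1 H:2
  + CH3 → C:1 H:3
  + NO2 → N:1 O:2
Element totals:
  C: 6
  H: 8
  N: 2
  O: 2
  S: 1

C6H8N2O2S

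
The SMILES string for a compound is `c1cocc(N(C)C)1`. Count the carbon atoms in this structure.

Atom tally by fragment:
  furan ring core → C:4 H:4 O:1
  (− 1 ring H displaced by substituents)
  + N(CH3)2 → N:1 C:2 H:6
Element totals:
  C: 6
  H: 9
  N: 1
  O: 1

6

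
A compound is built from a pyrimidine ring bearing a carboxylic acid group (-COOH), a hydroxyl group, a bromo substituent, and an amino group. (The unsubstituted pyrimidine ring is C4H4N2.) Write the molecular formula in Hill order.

Atom tally by fragment:
  pyrimidine ring core → C:4 H:4 N:2
  (− 4 ring H displaced by substituents)
  + COOH → C:1 H:1 O:2
  + OH → O:1 H:1
  + Br → Br:1
  + NH2 → N:1 H:2
Element totals:
  C: 5
  H: 4
  Br: 1
  N: 3
  O: 3

C5H4BrN3O3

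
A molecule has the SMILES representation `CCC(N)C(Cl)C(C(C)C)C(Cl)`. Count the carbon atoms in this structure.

Atom tally by fragment:
  CH3 → C:1 H:3
  CH2 → C:1 H:2
  CH(NH2) → C:1 H:3 N:1
  CH(Cl) → C:1 H:1 Cl:1
  CH(CH(CH3)2) → C:4 H:8
  CH2Cl → C:1 H:2 Cl:1
Element totals:
  C: 9
  H: 19
  Cl: 2
  N: 1

9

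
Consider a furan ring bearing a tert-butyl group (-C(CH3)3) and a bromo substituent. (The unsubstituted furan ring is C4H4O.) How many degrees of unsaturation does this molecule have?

Atom tally by fragment:
  furan ring core → C:4 H:4 O:1
  (− 2 ring H displaced by substituents)
  + C(CH3)3 → C:4 H:9
  + Br → Br:1
Element totals:
  C: 8
  H: 11
  Br: 1
  O: 1
Molecular formula: C8H11BrO.
DoU = (2C + 2 + N − H − X) / 2 = (2·8 + 2 + 0 − 11 − 1) / 2 = 3.

3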